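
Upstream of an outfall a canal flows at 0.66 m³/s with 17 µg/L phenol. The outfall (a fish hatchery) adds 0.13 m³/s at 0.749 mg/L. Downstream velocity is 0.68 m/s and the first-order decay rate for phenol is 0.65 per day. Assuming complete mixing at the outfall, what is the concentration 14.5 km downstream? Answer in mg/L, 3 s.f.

0.117 mg/L

17 µg/L = 0.017 mg/L.
After complete mixing, C₀ = (0.13·0.749 + 0.66·0.017) / 0.79 = 0.1375 mg/L.
Travel time t = 1.45e+04 m / 0.68 m/s = 2.132e+04 s = 0.2468 d.
C = 0.1375·exp(−0.65·0.2468) = 0.1375·0.8518 = 0.1171 mg/L.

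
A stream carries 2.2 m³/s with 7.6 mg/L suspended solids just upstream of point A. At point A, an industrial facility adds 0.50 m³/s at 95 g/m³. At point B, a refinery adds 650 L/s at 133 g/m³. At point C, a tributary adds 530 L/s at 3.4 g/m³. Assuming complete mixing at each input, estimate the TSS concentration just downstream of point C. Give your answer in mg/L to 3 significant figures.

After input A: C = (2.2·7.6 + 0.5·95) / 2.7 = 23.79 mg/L.
650 L/s = 0.65 m³/s.
After input B: C = (2.7·23.79 + 0.65·133) / 3.35 = 44.98 mg/L.
530 L/s = 0.53 m³/s.
After input C: C = (3.35·44.98 + 0.53·3.4) / 3.88 = 39.3 mg/L.

39.3 mg/L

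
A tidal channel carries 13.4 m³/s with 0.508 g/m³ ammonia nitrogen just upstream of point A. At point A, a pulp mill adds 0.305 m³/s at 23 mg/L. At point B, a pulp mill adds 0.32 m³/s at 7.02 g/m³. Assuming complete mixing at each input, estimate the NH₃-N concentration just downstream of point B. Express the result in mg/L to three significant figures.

1.15 mg/L

After input A: C = (13.4·0.508 + 0.305·23) / 13.71 = 1.009 mg/L.
After input B: C = (13.71·1.009 + 0.32·7.02) / 14.03 = 1.146 mg/L.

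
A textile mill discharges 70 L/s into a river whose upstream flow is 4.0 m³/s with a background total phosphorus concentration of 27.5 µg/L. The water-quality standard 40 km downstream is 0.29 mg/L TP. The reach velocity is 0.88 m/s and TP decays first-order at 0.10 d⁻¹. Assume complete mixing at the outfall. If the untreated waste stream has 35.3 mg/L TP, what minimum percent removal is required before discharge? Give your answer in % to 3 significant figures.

54.1 %

70 L/s = 0.07 m³/s.
27.5 µg/L = 0.0275 mg/L.
Travel time to the compliance point: t = 4e+04/0.88 = 4.545e+04 s = 0.5261 d; decay factor exp(−0.10·0.5261) = 0.9488.
So the concentration just after mixing may be at most 0.29/0.9488 = 0.3057 mg/L.
Mass balance: 0.3057·4.07 = 0.07·Cₑ + 4·0.0275.
Cₑ = (1.244 − 0.11) / 0.07 = 16.2 mg/L.
Required removal = 1 − 16.2/35.3 = 54.11 %.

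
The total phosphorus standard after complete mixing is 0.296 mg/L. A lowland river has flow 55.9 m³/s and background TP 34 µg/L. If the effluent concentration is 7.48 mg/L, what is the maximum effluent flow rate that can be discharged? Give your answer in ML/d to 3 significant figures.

34 µg/L = 0.034 mg/L.
Mass balance at complete mixing: C_std·(Q_w + Q_r) = Q_w·C_e + Q_r·C_b.
Rearranging, Q_w = Q_r·(C_std − C_b)/(C_e − C_std) = 55.9·(0.296 − 0.034) / (7.48 − 0.296) = 2.039 m³/s.
= 176.1 ML/d.

176 ML/d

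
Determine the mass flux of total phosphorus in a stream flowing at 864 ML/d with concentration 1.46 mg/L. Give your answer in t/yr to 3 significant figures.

864 ML/d = 10 m³/s.
Mass flux = Q·C = 10 m³/s × 1.46 g/m³ = 14.6 g/s.
= 14.6 g/s × 31.56 = 460.7 t/yr.

461 t/yr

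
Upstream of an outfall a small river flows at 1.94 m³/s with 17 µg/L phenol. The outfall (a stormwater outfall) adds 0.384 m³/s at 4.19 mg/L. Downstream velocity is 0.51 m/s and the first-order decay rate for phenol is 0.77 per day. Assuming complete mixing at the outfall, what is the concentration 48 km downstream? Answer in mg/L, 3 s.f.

0.305 mg/L

17 µg/L = 0.017 mg/L.
After complete mixing, C₀ = (0.384·4.19 + 1.94·0.017) / 2.324 = 0.7065 mg/L.
Travel time t = 4.8e+04 m / 0.51 m/s = 9.412e+04 s = 1.089 d.
C = 0.7065·exp(−0.77·1.089) = 0.7065·0.4322 = 0.3054 mg/L.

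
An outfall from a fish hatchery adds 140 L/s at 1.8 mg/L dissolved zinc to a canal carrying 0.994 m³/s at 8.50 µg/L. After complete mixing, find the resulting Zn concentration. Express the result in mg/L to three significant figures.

0.230 mg/L

140 L/s = 0.14 m³/s.
8.50 µg/L = 0.0085 mg/L.
By mass balance at complete mixing, C = (0.14·1.8 + 0.994·0.0085) / (0.14 + 0.994) = 0.2604/1.134 = 0.2297 mg/L.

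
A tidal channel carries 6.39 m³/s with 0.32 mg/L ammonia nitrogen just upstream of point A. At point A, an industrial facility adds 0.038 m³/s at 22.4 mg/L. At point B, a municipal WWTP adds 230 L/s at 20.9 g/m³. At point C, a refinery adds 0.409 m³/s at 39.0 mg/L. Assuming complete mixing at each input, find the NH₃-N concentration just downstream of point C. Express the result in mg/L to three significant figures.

After input A: C = (6.39·0.32 + 0.038·22.4) / 6.428 = 0.4505 mg/L.
230 L/s = 0.23 m³/s.
After input B: C = (6.428·0.4505 + 0.23·20.9) / 6.658 = 1.157 mg/L.
After input C: C = (6.658·1.157 + 0.409·39) / 7.067 = 3.347 mg/L.

3.35 mg/L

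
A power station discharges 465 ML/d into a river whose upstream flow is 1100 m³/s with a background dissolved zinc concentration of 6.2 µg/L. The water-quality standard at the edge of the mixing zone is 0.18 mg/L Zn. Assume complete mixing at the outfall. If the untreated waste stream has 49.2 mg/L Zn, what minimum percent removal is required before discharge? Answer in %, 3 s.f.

27.4 %

465 ML/d = 5.382 m³/s.
6.2 µg/L = 0.0062 mg/L.
Mass balance: 0.18·1105 = 5.382·Cₑ + 1100·0.0062.
Cₑ = (199 − 6.82) / 5.382 = 35.7 mg/L.
Required removal = 1 − 35.7/49.2 = 27.43 %.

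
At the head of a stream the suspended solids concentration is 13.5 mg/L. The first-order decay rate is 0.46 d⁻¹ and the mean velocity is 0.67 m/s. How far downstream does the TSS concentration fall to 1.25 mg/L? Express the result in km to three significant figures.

From C = C₀·e^(−kt), t = ln(C₀/C)/k = ln(13.5/1.25)/0.46 = 2.38/0.46 = 5.173 d.
Distance = v·t = 0.67 m/s × 4.469e+05 s = 2.995e+05 m = 299.5 km.

299 km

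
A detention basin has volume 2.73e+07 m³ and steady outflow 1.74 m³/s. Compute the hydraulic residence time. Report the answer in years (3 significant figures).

0.497 yr

Q = 1.74 m³/s × 3.156e+07 s/yr = 5.491e+07 m³/yr.
Hydraulic residence time τ = V/Q = 2.73e+07/5.491e+07 = 0.4972 yr.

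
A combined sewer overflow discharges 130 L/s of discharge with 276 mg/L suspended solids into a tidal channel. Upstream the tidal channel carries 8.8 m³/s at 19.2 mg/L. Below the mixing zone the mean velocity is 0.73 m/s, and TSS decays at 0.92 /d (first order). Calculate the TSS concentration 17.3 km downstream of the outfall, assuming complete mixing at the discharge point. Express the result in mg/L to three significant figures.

17.8 mg/L

130 L/s = 0.13 m³/s.
After complete mixing, C₀ = (0.13·276 + 8.8·19.2) / 8.93 = 22.94 mg/L.
Travel time t = 1.73e+04 m / 0.73 m/s = 2.37e+04 s = 0.2743 d.
C = 22.94·exp(−0.92·0.2743) = 22.94·0.777 = 17.82 mg/L.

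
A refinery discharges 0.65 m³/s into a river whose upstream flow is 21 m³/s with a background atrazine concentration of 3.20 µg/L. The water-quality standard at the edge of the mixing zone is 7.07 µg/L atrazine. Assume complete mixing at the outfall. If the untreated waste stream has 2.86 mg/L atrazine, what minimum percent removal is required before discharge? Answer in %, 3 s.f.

95.4 %

3.20 µg/L = 0.0032 mg/L.
7.07 µg/L = 0.00707 mg/L.
Mass balance: 0.00707·21.65 = 0.65·Cₑ + 21·0.0032.
Cₑ = (0.1531 − 0.0672) / 0.65 = 0.1321 mg/L.
Required removal = 1 − 0.1321/2.86 = 95.38 %.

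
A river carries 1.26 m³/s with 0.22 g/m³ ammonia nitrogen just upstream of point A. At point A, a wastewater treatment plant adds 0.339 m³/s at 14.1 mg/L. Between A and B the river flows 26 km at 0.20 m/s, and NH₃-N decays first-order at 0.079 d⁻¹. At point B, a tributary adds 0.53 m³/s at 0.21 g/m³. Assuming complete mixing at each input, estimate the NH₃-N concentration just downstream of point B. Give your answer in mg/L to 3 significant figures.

After input A: C = (1.26·0.22 + 0.339·14.1) / 1.599 = 3.163 mg/L.
Over the 26 km reach to input B (t = 1.3e+05 s = 1.505 d), decay gives C = 3.163·exp(−0.079·1.505) = 2.808 mg/L.
After input B: C = (1.599·2.808 + 0.53·0.21) / 2.129 = 2.161 mg/L.

2.16 mg/L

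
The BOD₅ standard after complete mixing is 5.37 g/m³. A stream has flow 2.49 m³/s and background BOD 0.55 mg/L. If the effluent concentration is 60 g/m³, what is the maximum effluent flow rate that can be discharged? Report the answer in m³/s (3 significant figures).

0.220 m³/s

Mass balance at complete mixing: C_std·(Q_w + Q_r) = Q_w·C_e + Q_r·C_b.
Rearranging, Q_w = Q_r·(C_std − C_b)/(C_e − C_std) = 2.49·(5.37 − 0.55) / (60 − 5.37) = 0.2197 m³/s.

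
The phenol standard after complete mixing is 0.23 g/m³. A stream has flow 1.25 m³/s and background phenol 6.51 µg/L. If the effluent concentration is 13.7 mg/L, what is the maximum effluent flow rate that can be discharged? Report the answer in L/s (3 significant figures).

6.51 µg/L = 0.00651 mg/L.
Mass balance at complete mixing: C_std·(Q_w + Q_r) = Q_w·C_e + Q_r·C_b.
Rearranging, Q_w = Q_r·(C_std − C_b)/(C_e − C_std) = 1.25·(0.23 − 0.00651) / (13.7 − 0.23) = 0.02074 m³/s.
= 20.74 L/s.

20.7 L/s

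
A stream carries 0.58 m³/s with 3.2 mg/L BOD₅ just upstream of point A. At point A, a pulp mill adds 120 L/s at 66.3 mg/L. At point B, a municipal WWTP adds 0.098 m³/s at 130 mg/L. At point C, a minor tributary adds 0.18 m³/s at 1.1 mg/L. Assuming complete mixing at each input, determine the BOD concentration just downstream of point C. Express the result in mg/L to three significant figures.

120 L/s = 0.12 m³/s.
After input A: C = (0.58·3.2 + 0.12·66.3) / 0.7 = 14.02 mg/L.
After input B: C = (0.7·14.02 + 0.098·130) / 0.798 = 28.26 mg/L.
After input C: C = (0.798·28.26 + 0.18·1.1) / 0.978 = 23.26 mg/L.

23.3 mg/L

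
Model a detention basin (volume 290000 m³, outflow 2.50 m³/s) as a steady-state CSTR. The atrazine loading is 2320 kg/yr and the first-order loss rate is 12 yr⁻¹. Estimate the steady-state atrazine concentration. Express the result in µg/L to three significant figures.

Outflow Q = 2.50 m³/s × 3.156e+07 s/yr = 7.889e+07 m³/yr.
Steady-state CSTR mass balance: W = Q·C + k·V·C, so C = W/(Q + kV).
Q + kV = 7.889e+07 + 12·290000 = 8.237e+07 m³/yr.
C = 2320/8.237e+07 = 2.816e-05 kg/m³ = 0.02816 mg/L = 28.16 µg/L.

28.2 µg/L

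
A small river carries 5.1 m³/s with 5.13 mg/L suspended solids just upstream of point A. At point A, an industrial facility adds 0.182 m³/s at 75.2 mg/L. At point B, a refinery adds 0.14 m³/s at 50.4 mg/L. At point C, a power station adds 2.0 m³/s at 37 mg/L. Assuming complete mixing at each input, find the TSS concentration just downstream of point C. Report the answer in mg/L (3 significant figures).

After input A: C = (5.1·5.13 + 0.182·75.2) / 5.282 = 7.544 mg/L.
After input B: C = (5.282·7.544 + 0.14·50.4) / 5.422 = 8.651 mg/L.
After input C: C = (5.422·8.651 + 2·37) / 7.422 = 16.29 mg/L.

16.3 mg/L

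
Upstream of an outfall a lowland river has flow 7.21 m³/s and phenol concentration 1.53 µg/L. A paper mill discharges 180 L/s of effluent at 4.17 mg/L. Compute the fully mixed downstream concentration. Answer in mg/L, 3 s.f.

180 L/s = 0.18 m³/s.
1.53 µg/L = 0.00153 mg/L.
By mass balance at complete mixing, C = (0.18·4.17 + 7.21·0.00153) / (0.18 + 7.21) = 0.7616/7.39 = 0.1031 mg/L.

0.103 mg/L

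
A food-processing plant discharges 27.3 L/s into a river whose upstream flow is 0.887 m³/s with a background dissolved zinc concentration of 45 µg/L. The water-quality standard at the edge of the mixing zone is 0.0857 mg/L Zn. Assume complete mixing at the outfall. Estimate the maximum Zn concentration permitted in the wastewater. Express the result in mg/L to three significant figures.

1.41 mg/L

27.3 L/s = 0.0273 m³/s.
45 µg/L = 0.045 mg/L.
Mass balance: 0.0857·0.9143 = 0.0273·Cₑ + 0.887·0.045.
Cₑ = (0.07836 − 0.03991) / 0.0273 = 1.408 mg/L.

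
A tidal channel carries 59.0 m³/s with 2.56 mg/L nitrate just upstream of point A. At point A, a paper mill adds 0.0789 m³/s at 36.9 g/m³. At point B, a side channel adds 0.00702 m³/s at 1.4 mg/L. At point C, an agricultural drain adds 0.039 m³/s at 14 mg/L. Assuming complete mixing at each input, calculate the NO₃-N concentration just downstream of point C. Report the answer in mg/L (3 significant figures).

After input A: C = (59·2.56 + 0.0789·36.9) / 59.08 = 2.606 mg/L.
After input B: C = (59.08·2.606 + 0.00702·1.4) / 59.09 = 2.606 mg/L.
After input C: C = (59.09·2.606 + 0.039·14) / 59.12 = 2.613 mg/L.

2.61 mg/L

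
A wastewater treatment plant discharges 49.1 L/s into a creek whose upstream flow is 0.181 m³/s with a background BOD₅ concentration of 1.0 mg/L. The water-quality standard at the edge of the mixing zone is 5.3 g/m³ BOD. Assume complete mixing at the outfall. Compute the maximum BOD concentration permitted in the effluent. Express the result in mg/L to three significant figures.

21.2 mg/L

49.1 L/s = 0.0491 m³/s.
Mass balance: 5.3·0.2301 = 0.0491·Cₑ + 0.181·1.
Cₑ = (1.22 − 0.181) / 0.0491 = 21.15 mg/L.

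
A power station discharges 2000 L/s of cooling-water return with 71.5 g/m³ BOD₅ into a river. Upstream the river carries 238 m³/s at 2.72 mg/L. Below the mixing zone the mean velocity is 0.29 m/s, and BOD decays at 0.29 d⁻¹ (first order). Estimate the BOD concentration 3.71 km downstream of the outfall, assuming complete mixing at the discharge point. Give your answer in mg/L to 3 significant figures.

2000 L/s = 2 m³/s.
After complete mixing, C₀ = (2·71.5 + 238·2.72) / 240 = 3.293 mg/L.
Travel time t = 3710 m / 0.29 m/s = 1.279e+04 s = 0.1481 d.
C = 3.293·exp(−0.29·0.1481) = 3.293·0.958 = 3.155 mg/L.

3.15 mg/L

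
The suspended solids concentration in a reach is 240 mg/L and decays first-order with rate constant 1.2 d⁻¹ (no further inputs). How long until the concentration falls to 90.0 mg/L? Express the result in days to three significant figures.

0.817 d

t = ln(C₀/C)/k = ln(240/90.0)/1.2 = 0.9808/1.2 = 0.8174 d.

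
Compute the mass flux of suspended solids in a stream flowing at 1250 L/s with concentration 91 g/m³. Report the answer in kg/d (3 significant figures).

1250 L/s = 1.25 m³/s.
Mass flux = Q·C = 1.25 m³/s × 91 g/m³ = 113.8 g/s.
= 113.8 g/s × 86.4 = 9828 kg/d.

9830 kg/d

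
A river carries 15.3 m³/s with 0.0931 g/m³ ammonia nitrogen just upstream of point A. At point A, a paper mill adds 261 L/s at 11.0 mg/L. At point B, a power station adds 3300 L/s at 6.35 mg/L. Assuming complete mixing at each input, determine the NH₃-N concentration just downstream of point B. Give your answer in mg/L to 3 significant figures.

261 L/s = 0.261 m³/s.
After input A: C = (15.3·0.0931 + 0.261·11) / 15.56 = 0.276 mg/L.
3300 L/s = 3.3 m³/s.
After input B: C = (15.56·0.276 + 3.3·6.35) / 18.86 = 1.339 mg/L.

1.34 mg/L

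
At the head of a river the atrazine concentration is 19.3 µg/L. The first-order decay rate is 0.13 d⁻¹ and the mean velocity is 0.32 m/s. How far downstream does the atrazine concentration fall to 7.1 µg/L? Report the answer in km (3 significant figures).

213 km

From C = C₀·e^(−kt), t = ln(C₀/C)/k = ln(19.3/7.1)/0.13 = 1/0.13 = 7.692 d.
Distance = v·t = 0.32 m/s × 6.646e+05 s = 2.127e+05 m = 212.7 km.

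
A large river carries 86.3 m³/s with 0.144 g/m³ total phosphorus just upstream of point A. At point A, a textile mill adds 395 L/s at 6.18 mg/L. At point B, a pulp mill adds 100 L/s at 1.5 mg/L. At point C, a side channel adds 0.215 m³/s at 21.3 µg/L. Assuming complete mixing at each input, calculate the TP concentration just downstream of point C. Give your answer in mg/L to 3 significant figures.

395 L/s = 0.395 m³/s.
After input A: C = (86.3·0.144 + 0.395·6.18) / 86.69 = 0.1715 mg/L.
100 L/s = 0.1 m³/s.
After input B: C = (86.69·0.1715 + 0.1·1.5) / 86.79 = 0.173 mg/L.
21.3 µg/L = 0.0213 mg/L.
After input C: C = (86.79·0.173 + 0.215·0.0213) / 87.01 = 0.1727 mg/L.

0.173 mg/L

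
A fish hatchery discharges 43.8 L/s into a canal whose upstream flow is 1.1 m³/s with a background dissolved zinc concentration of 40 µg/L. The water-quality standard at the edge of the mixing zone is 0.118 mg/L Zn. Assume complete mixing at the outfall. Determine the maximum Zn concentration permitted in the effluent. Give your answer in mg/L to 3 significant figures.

43.8 L/s = 0.0438 m³/s.
40 µg/L = 0.04 mg/L.
Mass balance: 0.118·1.144 = 0.0438·Cₑ + 1.1·0.04.
Cₑ = (0.135 − 0.044) / 0.0438 = 2.077 mg/L.

2.08 mg/L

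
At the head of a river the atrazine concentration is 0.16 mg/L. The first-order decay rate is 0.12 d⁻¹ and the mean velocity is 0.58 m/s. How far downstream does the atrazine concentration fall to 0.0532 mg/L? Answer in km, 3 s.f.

460 km

From C = C₀·e^(−kt), t = ln(C₀/C)/k = ln(0.16/0.0532)/0.12 = 1.101/0.12 = 9.176 d.
Distance = v·t = 0.58 m/s × 7.928e+05 s = 4.598e+05 m = 459.8 km.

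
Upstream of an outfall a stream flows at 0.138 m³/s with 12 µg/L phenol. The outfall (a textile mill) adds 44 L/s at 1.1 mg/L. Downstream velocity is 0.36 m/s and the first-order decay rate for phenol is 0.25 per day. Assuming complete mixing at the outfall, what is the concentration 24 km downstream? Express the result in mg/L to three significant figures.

44 L/s = 0.044 m³/s.
12 µg/L = 0.012 mg/L.
After complete mixing, C₀ = (0.044·1.1 + 0.138·0.012) / 0.182 = 0.275 mg/L.
Travel time t = 2.4e+04 m / 0.36 m/s = 6.667e+04 s = 0.7716 d.
C = 0.275·exp(−0.25·0.7716) = 0.275·0.8246 = 0.2268 mg/L.

0.227 mg/L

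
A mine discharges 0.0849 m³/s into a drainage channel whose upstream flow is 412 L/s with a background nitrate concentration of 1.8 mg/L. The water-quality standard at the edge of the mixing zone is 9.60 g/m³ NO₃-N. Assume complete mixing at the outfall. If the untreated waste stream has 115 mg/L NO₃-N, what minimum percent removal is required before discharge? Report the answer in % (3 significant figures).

58.7 %

412 L/s = 0.412 m³/s.
Mass balance: 9.6·0.4969 = 0.0849·Cₑ + 0.412·1.8.
Cₑ = (4.77 − 0.7416) / 0.0849 = 47.45 mg/L.
Required removal = 1 − 47.45/115 = 58.74 %.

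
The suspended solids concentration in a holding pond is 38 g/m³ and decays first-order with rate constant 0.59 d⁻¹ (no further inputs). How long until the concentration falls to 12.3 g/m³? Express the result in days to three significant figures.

1.91 d

t = ln(C₀/C)/k = ln(38/12.3)/0.59 = 1.128/0.59 = 1.912 d.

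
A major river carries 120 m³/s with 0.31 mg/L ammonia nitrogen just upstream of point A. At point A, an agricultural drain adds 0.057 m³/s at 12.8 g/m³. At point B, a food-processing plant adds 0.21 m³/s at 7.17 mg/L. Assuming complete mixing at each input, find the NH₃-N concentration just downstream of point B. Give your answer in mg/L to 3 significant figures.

0.328 mg/L

After input A: C = (120·0.31 + 0.057·12.8) / 120.1 = 0.3159 mg/L.
After input B: C = (120.1·0.3159 + 0.21·7.17) / 120.3 = 0.3279 mg/L.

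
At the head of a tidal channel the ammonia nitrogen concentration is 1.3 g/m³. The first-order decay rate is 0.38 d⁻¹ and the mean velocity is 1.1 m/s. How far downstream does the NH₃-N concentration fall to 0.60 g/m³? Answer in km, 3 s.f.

193 km

From C = C₀·e^(−kt), t = ln(C₀/C)/k = ln(1.3/0.60)/0.38 = 0.7732/0.38 = 2.035 d.
Distance = v·t = 1.1 m/s × 1.758e+05 s = 1.934e+05 m = 193.4 km.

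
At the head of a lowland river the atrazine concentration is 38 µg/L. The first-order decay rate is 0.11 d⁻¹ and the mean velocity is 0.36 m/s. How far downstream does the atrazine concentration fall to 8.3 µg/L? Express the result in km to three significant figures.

From C = C₀·e^(−kt), t = ln(C₀/C)/k = ln(38/8.3)/0.11 = 1.521/0.11 = 13.83 d.
Distance = v·t = 0.36 m/s × 1.195e+06 s = 4.302e+05 m = 430.2 km.

430 km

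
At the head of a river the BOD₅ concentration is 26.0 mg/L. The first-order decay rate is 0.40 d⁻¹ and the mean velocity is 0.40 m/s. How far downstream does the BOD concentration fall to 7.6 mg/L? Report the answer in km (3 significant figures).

From C = C₀·e^(−kt), t = ln(C₀/C)/k = ln(26.0/7.6)/0.40 = 1.23/0.40 = 3.075 d.
Distance = v·t = 0.40 m/s × 2.657e+05 s = 1.063e+05 m = 106.3 km.

106 km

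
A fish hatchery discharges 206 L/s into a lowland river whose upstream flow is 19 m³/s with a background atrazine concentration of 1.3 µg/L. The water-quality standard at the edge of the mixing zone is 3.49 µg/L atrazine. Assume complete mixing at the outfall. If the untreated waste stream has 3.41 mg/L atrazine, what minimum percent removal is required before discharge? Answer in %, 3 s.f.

206 L/s = 0.206 m³/s.
1.3 µg/L = 0.0013 mg/L.
3.49 µg/L = 0.00349 mg/L.
Mass balance: 0.00349·19.21 = 0.206·Cₑ + 19·0.0013.
Cₑ = (0.06703 − 0.0247) / 0.206 = 0.2055 mg/L.
Required removal = 1 − 0.2055/3.41 = 93.97 %.

94.0 %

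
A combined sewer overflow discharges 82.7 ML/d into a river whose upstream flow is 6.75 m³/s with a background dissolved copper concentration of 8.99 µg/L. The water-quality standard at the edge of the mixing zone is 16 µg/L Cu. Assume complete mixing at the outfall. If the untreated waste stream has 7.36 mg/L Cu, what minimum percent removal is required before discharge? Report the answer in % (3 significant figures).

82.7 ML/d = 0.9572 m³/s.
8.99 µg/L = 0.00899 mg/L.
16 µg/L = 0.016 mg/L.
Mass balance: 0.016·7.707 = 0.9572·Cₑ + 6.75·0.00899.
Cₑ = (0.1233 − 0.06068) / 0.9572 = 0.06543 mg/L.
Required removal = 1 − 0.06543/7.36 = 99.11 %.

99.1 %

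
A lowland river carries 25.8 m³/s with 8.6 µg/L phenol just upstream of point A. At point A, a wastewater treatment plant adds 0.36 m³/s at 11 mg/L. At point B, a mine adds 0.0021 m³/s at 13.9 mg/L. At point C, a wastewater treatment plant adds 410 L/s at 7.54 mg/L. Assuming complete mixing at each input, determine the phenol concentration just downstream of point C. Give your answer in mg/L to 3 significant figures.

0.275 mg/L

8.6 µg/L = 0.0086 mg/L.
After input A: C = (25.8·0.0086 + 0.36·11) / 26.16 = 0.1599 mg/L.
After input B: C = (26.16·0.1599 + 0.0021·13.9) / 26.16 = 0.161 mg/L.
410 L/s = 0.41 m³/s.
After input C: C = (26.16·0.161 + 0.41·7.54) / 26.57 = 0.2748 mg/L.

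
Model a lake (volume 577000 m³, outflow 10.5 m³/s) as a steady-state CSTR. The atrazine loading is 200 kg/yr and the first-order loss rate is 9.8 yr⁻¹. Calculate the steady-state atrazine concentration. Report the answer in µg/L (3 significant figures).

0.593 µg/L

Outflow Q = 10.5 m³/s × 3.156e+07 s/yr = 3.314e+08 m³/yr.
Steady-state CSTR mass balance: W = Q·C + k·V·C, so C = W/(Q + kV).
Q + kV = 3.314e+08 + 9.8·577000 = 3.37e+08 m³/yr.
C = 200/3.37e+08 = 5.935e-07 kg/m³ = 0.0005935 mg/L = 0.5935 µg/L.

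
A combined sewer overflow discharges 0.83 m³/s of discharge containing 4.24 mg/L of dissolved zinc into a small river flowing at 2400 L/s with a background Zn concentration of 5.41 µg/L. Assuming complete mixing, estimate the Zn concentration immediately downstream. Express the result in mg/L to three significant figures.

2400 L/s = 2.4 m³/s.
5.41 µg/L = 0.00541 mg/L.
Conservation of mass across the mixing zone: C = (0.83·4.24 + 2.4·0.00541) / (0.83 + 2.4) = 3.532/3.23 = 1.094 mg/L.

1.09 mg/L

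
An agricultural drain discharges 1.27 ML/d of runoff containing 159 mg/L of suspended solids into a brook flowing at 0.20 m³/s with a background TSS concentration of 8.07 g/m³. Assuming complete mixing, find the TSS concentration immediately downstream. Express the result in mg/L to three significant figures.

1.27 ML/d = 0.0147 m³/s.
By mass balance at complete mixing, C = (0.0147·159 + 0.2·8.07) / (0.0147 + 0.2) = 3.951/0.2147 = 18.4 mg/L.

18.4 mg/L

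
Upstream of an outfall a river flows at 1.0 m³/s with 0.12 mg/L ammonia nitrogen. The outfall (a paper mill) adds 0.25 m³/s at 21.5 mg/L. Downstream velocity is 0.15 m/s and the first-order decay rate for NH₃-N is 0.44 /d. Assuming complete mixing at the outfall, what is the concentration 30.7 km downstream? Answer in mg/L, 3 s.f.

After complete mixing, C₀ = (0.25·21.5 + 1·0.12) / 1.25 = 4.396 mg/L.
Travel time t = 3.07e+04 m / 0.15 m/s = 2.047e+05 s = 2.369 d.
C = 4.396·exp(−0.44·2.369) = 4.396·0.3526 = 1.55 mg/L.

1.55 mg/L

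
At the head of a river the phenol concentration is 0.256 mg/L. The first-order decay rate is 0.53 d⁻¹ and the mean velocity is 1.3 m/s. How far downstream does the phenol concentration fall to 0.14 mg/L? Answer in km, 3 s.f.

128 km

From C = C₀·e^(−kt), t = ln(C₀/C)/k = ln(0.256/0.14)/0.53 = 0.6035/0.53 = 1.139 d.
Distance = v·t = 1.3 m/s × 9.839e+04 s = 1.279e+05 m = 127.9 km.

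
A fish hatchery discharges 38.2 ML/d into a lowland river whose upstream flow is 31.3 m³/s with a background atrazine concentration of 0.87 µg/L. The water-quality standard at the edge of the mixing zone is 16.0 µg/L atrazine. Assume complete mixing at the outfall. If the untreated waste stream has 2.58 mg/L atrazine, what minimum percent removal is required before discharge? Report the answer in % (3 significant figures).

38.2 ML/d = 0.4421 m³/s.
0.87 µg/L = 0.00087 mg/L.
16.0 µg/L = 0.016 mg/L.
Mass balance: 0.016·31.74 = 0.4421·Cₑ + 31.3·0.00087.
Cₑ = (0.5079 − 0.02723) / 0.4421 = 1.087 mg/L.
Required removal = 1 − 1.087/2.58 = 57.86 %.

57.9 %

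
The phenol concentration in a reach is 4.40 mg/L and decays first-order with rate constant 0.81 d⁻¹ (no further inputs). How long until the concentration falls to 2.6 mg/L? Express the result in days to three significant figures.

0.649 d

t = ln(C₀/C)/k = ln(4.40/2.6)/0.81 = 0.5261/0.81 = 0.6495 d.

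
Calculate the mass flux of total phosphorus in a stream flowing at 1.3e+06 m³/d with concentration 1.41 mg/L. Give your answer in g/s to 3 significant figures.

1.3e+06 m³/d = 15.05 m³/s.
Mass flux = Q·C = 15.05 m³/s × 1.41 g/m³ = 21.22 g/s.

21.2 g/s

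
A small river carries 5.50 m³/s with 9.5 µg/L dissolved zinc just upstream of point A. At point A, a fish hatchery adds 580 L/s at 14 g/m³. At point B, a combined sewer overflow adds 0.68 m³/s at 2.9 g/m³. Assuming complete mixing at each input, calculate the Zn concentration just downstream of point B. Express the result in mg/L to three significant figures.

9.5 µg/L = 0.0095 mg/L.
580 L/s = 0.58 m³/s.
After input A: C = (5.5·0.0095 + 0.58·14) / 6.08 = 1.344 mg/L.
After input B: C = (6.08·1.344 + 0.68·2.9) / 6.76 = 1.501 mg/L.

1.50 mg/L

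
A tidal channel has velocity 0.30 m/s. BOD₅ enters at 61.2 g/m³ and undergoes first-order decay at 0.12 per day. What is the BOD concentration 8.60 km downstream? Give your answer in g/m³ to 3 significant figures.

58.8 g/m³

Travel time t = 8.60 km / 0.30 m/s = 8600/0.30 = 2.867e+04 s = 0.3318 d.
First-order decay: C = 61.2·exp(−0.12·0.3318) = 61.2·0.961 = 58.81 g/m³.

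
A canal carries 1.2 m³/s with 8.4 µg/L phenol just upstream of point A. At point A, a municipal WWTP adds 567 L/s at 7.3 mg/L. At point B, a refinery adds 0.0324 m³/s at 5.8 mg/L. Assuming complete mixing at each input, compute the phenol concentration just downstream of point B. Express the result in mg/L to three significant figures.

2.41 mg/L

8.4 µg/L = 0.0084 mg/L.
567 L/s = 0.567 m³/s.
After input A: C = (1.2·0.0084 + 0.567·7.3) / 1.767 = 2.348 mg/L.
After input B: C = (1.767·2.348 + 0.0324·5.8) / 1.799 = 2.41 mg/L.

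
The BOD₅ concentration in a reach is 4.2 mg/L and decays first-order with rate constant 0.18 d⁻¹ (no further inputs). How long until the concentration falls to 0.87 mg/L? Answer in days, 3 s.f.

8.75 d

t = ln(C₀/C)/k = ln(4.2/0.87)/0.18 = 1.574/0.18 = 8.746 d.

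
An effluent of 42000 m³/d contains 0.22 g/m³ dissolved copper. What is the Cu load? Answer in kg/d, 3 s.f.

42000 m³/d = 0.4861 m³/s.
Mass flux = Q·C = 0.4861 m³/s × 0.22 g/m³ = 0.1069 g/s.
= 0.1069 g/s × 86.4 = 9.24 kg/d.

9.24 kg/d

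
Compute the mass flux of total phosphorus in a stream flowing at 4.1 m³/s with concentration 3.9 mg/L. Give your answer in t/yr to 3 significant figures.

Mass flux = Q·C = 4.1 m³/s × 3.9 g/m³ = 15.99 g/s.
= 15.99 g/s × 31.56 = 504.6 t/yr.

505 t/yr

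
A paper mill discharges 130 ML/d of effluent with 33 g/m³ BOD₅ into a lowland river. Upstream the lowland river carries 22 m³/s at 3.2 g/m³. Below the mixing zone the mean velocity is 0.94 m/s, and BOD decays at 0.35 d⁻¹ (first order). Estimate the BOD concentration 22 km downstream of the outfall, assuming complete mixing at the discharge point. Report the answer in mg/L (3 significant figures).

130 ML/d = 1.505 m³/s.
After complete mixing, C₀ = (1.505·33 + 22·3.2) / 23.5 = 5.108 mg/L.
Travel time t = 2.2e+04 m / 0.94 m/s = 2.34e+04 s = 0.2709 d.
C = 5.108·exp(−0.35·0.2709) = 5.108·0.9095 = 4.646 mg/L.

4.65 mg/L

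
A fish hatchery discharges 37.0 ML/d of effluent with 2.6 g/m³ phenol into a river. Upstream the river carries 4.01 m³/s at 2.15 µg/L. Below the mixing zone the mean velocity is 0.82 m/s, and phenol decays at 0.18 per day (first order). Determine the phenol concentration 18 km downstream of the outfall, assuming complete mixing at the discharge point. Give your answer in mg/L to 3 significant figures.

0.242 mg/L

37.0 ML/d = 0.4282 m³/s.
2.15 µg/L = 0.00215 mg/L.
After complete mixing, C₀ = (0.4282·2.6 + 4.01·0.00215) / 4.438 = 0.2528 mg/L.
Travel time t = 1.8e+04 m / 0.82 m/s = 2.195e+04 s = 0.2541 d.
C = 0.2528·exp(−0.18·0.2541) = 0.2528·0.9553 = 0.2415 mg/L.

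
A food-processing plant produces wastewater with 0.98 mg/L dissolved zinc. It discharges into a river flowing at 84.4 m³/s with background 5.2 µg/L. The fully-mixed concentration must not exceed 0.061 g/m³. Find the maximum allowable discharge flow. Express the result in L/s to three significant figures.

5.2 µg/L = 0.0052 mg/L.
Mass balance at complete mixing: C_std·(Q_w + Q_r) = Q_w·C_e + Q_r·C_b.
Rearranging, Q_w = Q_r·(C_std − C_b)/(C_e − C_std) = 84.4·(0.061 − 0.0052) / (0.98 − 0.061) = 5.125 m³/s.
= 5125 L/s.

5120 L/s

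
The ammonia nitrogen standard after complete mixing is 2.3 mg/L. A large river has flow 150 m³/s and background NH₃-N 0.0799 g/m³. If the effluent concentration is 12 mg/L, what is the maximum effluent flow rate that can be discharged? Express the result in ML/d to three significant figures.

Mass balance at complete mixing: C_std·(Q_w + Q_r) = Q_w·C_e + Q_r·C_b.
Rearranging, Q_w = Q_r·(C_std − C_b)/(C_e − C_std) = 150·(2.3 − 0.0799) / (12 − 2.3) = 34.33 m³/s.
= 2966 ML/d.

2970 ML/d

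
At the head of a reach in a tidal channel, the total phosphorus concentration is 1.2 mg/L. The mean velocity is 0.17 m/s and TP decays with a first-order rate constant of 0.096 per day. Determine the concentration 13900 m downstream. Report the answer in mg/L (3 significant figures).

Travel time t = 13900 m / 0.17 m/s = 1.39e+04/0.17 = 8.176e+04 s = 0.9464 d.
First-order decay: C = 1.2·exp(−0.096·0.9464) = 1.2·0.9132 = 1.096 mg/L.

1.10 mg/L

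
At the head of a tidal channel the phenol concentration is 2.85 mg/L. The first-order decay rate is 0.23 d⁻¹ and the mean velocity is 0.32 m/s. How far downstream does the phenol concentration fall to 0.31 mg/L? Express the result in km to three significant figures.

From C = C₀·e^(−kt), t = ln(C₀/C)/k = ln(2.85/0.31)/0.23 = 2.219/0.23 = 9.646 d.
Distance = v·t = 0.32 m/s × 8.334e+05 s = 2.667e+05 m = 266.7 km.

267 km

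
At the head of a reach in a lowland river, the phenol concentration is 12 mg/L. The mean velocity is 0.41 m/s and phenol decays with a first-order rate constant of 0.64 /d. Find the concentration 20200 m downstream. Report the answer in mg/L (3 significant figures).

Travel time t = 20200 m / 0.41 m/s = 2.02e+04/0.41 = 4.927e+04 s = 0.5702 d.
First-order decay: C = 12·exp(−0.64·0.5702) = 12·0.6942 = 8.331 mg/L.

8.33 mg/L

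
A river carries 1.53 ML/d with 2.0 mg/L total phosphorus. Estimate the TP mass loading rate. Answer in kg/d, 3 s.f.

1.53 ML/d = 0.01771 m³/s.
Mass flux = Q·C = 0.01771 m³/s × 2 g/m³ = 0.03542 g/s.
= 0.03542 g/s × 86.4 = 3.06 kg/d.

3.06 kg/d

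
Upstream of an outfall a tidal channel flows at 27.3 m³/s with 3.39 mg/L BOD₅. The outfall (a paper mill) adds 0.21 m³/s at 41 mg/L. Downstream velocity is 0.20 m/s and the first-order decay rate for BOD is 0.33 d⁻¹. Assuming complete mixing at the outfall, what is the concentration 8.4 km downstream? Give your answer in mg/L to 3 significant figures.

After complete mixing, C₀ = (0.21·41 + 27.3·3.39) / 27.51 = 3.677 mg/L.
Travel time t = 8400 m / 0.20 m/s = 4.2e+04 s = 0.4861 d.
C = 3.677·exp(−0.33·0.4861) = 3.677·0.8518 = 3.132 mg/L.

3.13 mg/L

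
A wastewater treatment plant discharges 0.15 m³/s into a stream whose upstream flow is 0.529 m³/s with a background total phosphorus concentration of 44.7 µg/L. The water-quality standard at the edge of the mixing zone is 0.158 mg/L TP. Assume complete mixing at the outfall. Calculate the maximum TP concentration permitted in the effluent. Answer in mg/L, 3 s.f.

0.558 mg/L

44.7 µg/L = 0.0447 mg/L.
Mass balance: 0.158·0.679 = 0.15·Cₑ + 0.529·0.0447.
Cₑ = (0.1073 − 0.02365) / 0.15 = 0.5576 mg/L.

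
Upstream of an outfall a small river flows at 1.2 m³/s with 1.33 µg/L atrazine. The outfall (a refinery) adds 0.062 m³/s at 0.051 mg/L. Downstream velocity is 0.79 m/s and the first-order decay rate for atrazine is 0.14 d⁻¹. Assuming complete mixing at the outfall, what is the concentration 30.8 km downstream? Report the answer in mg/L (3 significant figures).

0.00354 mg/L

1.33 µg/L = 0.00133 mg/L.
After complete mixing, C₀ = (0.062·0.051 + 1.2·0.00133) / 1.262 = 0.00377 mg/L.
Travel time t = 3.08e+04 m / 0.79 m/s = 3.899e+04 s = 0.4512 d.
C = 0.00377·exp(−0.14·0.4512) = 0.00377·0.9388 = 0.003539 mg/L.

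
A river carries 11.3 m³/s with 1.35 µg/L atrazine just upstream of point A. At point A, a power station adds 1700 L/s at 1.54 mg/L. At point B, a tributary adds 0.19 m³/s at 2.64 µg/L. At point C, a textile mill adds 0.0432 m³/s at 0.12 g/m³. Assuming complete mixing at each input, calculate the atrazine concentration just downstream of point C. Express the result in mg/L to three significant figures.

0.199 mg/L

1.35 µg/L = 0.00135 mg/L.
1700 L/s = 1.7 m³/s.
After input A: C = (11.3·0.00135 + 1.7·1.54) / 13 = 0.2026 mg/L.
2.64 µg/L = 0.00264 mg/L.
After input B: C = (13·0.2026 + 0.19·0.00264) / 13.19 = 0.1997 mg/L.
After input C: C = (13.19·0.1997 + 0.0432·0.12) / 13.23 = 0.1994 mg/L.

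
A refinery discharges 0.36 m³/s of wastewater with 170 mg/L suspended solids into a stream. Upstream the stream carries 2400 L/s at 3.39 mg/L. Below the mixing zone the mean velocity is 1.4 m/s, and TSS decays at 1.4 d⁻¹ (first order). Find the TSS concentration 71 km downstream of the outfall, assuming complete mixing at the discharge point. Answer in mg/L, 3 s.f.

2400 L/s = 2.4 m³/s.
After complete mixing, C₀ = (0.36·170 + 2.4·3.39) / 2.76 = 25.12 mg/L.
Travel time t = 7.1e+04 m / 1.4 m/s = 5.071e+04 s = 0.587 d.
C = 25.12·exp(−1.4·0.587) = 25.12·0.4397 = 11.04 mg/L.

11.0 mg/L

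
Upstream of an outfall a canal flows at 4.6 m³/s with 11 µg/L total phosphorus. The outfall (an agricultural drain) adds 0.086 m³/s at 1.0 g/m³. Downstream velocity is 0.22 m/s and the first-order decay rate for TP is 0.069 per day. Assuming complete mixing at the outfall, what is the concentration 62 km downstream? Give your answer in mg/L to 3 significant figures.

11 µg/L = 0.011 mg/L.
After complete mixing, C₀ = (0.086·1 + 4.6·0.011) / 4.686 = 0.02915 mg/L.
Travel time t = 6.2e+04 m / 0.22 m/s = 2.818e+05 s = 3.262 d.
C = 0.02915·exp(−0.069·3.262) = 0.02915·0.7985 = 0.02328 mg/L.

0.0233 mg/L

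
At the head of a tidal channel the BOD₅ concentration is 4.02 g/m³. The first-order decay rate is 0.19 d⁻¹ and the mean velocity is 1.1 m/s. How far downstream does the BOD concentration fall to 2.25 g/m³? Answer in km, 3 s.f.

From C = C₀·e^(−kt), t = ln(C₀/C)/k = ln(4.02/2.25)/0.19 = 0.5804/0.19 = 3.054 d.
Distance = v·t = 1.1 m/s × 2.639e+05 s = 2.903e+05 m = 290.3 km.

290 km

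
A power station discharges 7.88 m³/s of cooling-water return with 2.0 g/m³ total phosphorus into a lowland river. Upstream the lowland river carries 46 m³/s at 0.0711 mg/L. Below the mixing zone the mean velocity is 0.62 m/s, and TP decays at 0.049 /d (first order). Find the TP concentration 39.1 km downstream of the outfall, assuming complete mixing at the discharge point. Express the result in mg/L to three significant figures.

After complete mixing, C₀ = (7.88·2 + 46·0.0711) / 53.88 = 0.3532 mg/L.
Travel time t = 3.91e+04 m / 0.62 m/s = 6.306e+04 s = 0.7299 d.
C = 0.3532·exp(−0.049·0.7299) = 0.3532·0.9649 = 0.3408 mg/L.

0.341 mg/L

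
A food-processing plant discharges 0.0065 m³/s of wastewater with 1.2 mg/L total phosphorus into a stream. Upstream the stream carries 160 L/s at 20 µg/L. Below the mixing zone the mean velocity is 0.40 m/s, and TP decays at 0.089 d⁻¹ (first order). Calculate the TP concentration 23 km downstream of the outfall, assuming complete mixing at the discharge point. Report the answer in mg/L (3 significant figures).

160 L/s = 0.16 m³/s.
20 µg/L = 0.02 mg/L.
After complete mixing, C₀ = (0.0065·1.2 + 0.16·0.02) / 0.1665 = 0.06607 mg/L.
Travel time t = 2.3e+04 m / 0.40 m/s = 5.75e+04 s = 0.6655 d.
C = 0.06607·exp(−0.089·0.6655) = 0.06607·0.9425 = 0.06227 mg/L.

0.0623 mg/L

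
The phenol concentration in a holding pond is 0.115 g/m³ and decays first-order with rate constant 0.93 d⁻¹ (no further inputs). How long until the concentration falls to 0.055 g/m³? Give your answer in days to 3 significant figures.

0.793 d

t = ln(C₀/C)/k = ln(0.115/0.055)/0.93 = 0.7376/0.93 = 0.7931 d.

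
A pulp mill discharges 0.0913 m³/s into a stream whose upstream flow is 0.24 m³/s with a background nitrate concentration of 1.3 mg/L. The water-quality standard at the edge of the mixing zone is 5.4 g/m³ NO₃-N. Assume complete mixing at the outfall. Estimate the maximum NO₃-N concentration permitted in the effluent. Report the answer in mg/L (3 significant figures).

16.2 mg/L

Mass balance: 5.4·0.3313 = 0.0913·Cₑ + 0.24·1.3.
Cₑ = (1.789 − 0.312) / 0.0913 = 16.18 mg/L.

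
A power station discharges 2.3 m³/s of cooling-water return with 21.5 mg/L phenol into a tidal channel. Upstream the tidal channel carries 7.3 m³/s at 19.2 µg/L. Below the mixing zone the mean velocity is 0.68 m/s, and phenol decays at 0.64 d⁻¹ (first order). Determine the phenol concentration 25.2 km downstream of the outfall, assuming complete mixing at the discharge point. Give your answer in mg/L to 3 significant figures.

19.2 µg/L = 0.0192 mg/L.
After complete mixing, C₀ = (2.3·21.5 + 7.3·0.0192) / 9.6 = 5.166 mg/L.
Travel time t = 2.52e+04 m / 0.68 m/s = 3.706e+04 s = 0.4289 d.
C = 5.166·exp(−0.64·0.4289) = 5.166·0.7599 = 3.926 mg/L.

3.93 mg/L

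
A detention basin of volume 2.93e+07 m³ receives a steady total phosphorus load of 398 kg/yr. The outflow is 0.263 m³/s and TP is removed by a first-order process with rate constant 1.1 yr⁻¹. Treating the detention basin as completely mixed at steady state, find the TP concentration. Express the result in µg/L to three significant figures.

Outflow Q = 0.263 m³/s × 3.156e+07 s/yr = 8.3e+06 m³/yr.
Steady-state CSTR mass balance: W = Q·C + k·V·C, so C = W/(Q + kV).
Q + kV = 8.3e+06 + 1.1·2.93e+07 = 4.053e+07 m³/yr.
C = 398/4.053e+07 = 9.82e-06 kg/m³ = 0.00982 mg/L = 9.82 µg/L.

9.82 µg/L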